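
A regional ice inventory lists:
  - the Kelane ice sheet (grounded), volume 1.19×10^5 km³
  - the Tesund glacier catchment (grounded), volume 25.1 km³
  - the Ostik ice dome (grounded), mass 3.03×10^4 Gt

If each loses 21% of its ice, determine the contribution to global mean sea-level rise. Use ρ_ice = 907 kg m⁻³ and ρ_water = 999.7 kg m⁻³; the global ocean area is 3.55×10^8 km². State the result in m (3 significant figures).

Kelane: 0.21 × 1.19×10^5 km³ × (907/999.7) = 2.267×10^4 km³ of water.
Tesund: 0.21 × 25.1 km³ × (907/999.7) = 4.782 km³ of water.
Ostik: 0.21 × 3.03×10^4 Gt = 6.363×10^15 kg; dividing by ρ_w = 999.7 kg m⁻³ gives 6.365×10^12 m³ of water.
Total added water ≈ 2.904×10^13 m³ over 3.55×10^14 m² → Δh = 0.0818 m.

≈ 0.0818 m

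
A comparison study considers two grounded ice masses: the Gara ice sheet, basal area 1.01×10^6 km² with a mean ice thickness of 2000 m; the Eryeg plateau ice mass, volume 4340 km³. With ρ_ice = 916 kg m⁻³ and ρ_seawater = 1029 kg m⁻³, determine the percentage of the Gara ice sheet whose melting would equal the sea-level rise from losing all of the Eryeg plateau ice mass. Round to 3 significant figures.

Equal sea-level rise means equal mass of meltwater, i.e. equal mass of ice lost.
Ice mass of Eryeg: 3.975×10^15 kg; ice mass of Gara: 1.850×10^18 kg.
Fraction required = 3.975×10^15 / 1.850×10^18 = 2.15×10^-3 → 0.215 %.

≈ 0.215 %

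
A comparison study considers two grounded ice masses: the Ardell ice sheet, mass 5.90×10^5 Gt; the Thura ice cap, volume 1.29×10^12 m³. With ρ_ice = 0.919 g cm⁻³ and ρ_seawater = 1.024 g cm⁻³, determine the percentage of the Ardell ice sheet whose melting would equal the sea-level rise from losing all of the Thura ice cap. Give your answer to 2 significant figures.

Equal sea-level rise means equal mass of meltwater, i.e. equal mass of ice lost.
Ice mass of Thura: 1.186×10^15 kg; ice mass of Ardell: 5.900×10^17 kg.
Fraction required = 1.186×10^15 / 5.900×10^17 = 2.01×10^-3 → 0.20 %.

≈ 0.20 %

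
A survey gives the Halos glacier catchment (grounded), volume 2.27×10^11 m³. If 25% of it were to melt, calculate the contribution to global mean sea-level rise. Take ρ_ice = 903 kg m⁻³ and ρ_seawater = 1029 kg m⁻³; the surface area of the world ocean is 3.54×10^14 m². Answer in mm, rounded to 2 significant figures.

≈ 0.14 mm

Halos: 0.25 × 2.27×10^11 m³ × (903/1029) = 4.980×10^10 m³ of water.
Spread over 3.54×10^14 m² of ocean, Δh = 4.980×10^10 / 3.54×10^14 = 1.41×10^-4 m = 0.14 mm.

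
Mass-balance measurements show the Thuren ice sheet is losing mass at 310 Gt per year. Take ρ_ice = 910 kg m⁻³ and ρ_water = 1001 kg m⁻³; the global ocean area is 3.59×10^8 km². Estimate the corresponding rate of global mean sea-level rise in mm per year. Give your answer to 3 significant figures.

≈ 0.863 mm/yr

ρ_w = 1001 kg m⁻³. Annual water volume added = 310 Gt / ρ_w = 3.100×10^14 kg / 1001 kg m⁻³ = 3.097×10^11 m³.
Δh per year = 3.097×10^11 / 3.59×10^14 = 8.63×10^-4 m = 0.863 mm.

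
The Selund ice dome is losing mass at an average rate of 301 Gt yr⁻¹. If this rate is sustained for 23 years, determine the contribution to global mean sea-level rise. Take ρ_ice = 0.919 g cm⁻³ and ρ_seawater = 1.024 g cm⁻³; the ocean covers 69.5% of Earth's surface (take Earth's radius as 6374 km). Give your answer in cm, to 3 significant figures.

≈ 1.91 cm

Total mass lost = 301 Gt/yr × 23 yr = 6923 Gt = 6.923×10^15 kg.
ρ_w = 1.024 g cm⁻³ = 1024 kg m⁻³, so water volume = 6.923×10^15 / 1024 = 6.761×10^12 m³.
Δh = 6.761×10^12 / 3.55×10^14 = 0.0191 m = 1.91 cm.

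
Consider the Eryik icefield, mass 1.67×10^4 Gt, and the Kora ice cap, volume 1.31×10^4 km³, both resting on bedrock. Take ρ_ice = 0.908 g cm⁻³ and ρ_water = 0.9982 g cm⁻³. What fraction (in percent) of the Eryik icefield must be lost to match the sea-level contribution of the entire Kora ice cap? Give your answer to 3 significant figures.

Equal sea-level rise means equal mass of meltwater, i.e. equal mass of ice lost.
Ice mass of Kora: 1.189×10^16 kg; ice mass of Eryik: 1.670×10^16 kg.
Fraction required = 1.189×10^16 / 1.670×10^16 = 0.712 → 71.2 %.

≈ 71.2 %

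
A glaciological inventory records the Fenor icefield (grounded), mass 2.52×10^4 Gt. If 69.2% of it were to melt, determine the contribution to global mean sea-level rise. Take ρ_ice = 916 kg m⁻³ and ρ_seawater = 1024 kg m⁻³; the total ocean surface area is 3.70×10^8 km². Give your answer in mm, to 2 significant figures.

≈ 46 mm

Fenor: 0.692 × 2.52×10^4 Gt = 1.744×10^16 kg; dividing by ρ_w = 1024 kg m⁻³ gives 1.703×10^13 m³ of water.
Spread over 3.70×10^14 m² of ocean, Δh = 1.703×10^13 / 3.70×10^14 = 0.0460 m = 46 mm.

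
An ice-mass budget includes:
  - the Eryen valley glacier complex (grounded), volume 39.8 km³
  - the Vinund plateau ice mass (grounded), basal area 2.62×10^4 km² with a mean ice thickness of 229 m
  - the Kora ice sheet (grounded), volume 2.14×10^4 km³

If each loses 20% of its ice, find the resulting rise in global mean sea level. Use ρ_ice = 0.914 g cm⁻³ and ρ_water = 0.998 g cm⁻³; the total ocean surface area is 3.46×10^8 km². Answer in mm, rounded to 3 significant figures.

≈ 14.5 mm

Eryen: 0.2 × 39.8 km³ × (914/998) = 7.290 km³ of water.
Vinund: ice volume = 2.62×10^4 km² × 229 m = 6000 km³; 0.2 × 6000 × (914/998) = 1099 km³ of water.
Kora: 0.2 × 2.14×10^4 km³ × (914/998) = 3920 km³ of water.
Total added water ≈ 5.026×10^12 m³ over 3.46×10^14 m² → Δh = 0.0145 m = 14.5 mm.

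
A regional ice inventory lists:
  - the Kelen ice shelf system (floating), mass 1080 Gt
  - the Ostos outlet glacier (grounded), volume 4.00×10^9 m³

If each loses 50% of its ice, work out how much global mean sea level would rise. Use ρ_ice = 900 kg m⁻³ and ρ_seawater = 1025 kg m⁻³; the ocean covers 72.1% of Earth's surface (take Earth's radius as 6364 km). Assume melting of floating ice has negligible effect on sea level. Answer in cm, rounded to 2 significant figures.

≈ 4.8×10^-4 cm

The Kelen ice shelf system is floating and already displaces its own weight of water, so its melt adds essentially nothing to sea level.
Ostos: 0.5 × 4.00×10^9 m³ × (900/1025) = 1.756×10^9 m³ of water.
Total added water ≈ 1.756×10^9 m³ over 3.67×10^14 m² → Δh = 4.79×10^-6 m = 4.8×10^-4 cm.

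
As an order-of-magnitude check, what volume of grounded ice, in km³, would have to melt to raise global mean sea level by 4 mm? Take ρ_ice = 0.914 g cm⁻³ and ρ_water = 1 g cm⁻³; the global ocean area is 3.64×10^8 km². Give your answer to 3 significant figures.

≈ 1590 km³

Required water volume = Δh × A = 0.004 m × 3.64×10^14 m² = 1.456×10^12 m³ = 1456 km³.
Ice volume = water volume × ρ_w/ρ_ice = 1456 × 1000/914 = 1590 km³.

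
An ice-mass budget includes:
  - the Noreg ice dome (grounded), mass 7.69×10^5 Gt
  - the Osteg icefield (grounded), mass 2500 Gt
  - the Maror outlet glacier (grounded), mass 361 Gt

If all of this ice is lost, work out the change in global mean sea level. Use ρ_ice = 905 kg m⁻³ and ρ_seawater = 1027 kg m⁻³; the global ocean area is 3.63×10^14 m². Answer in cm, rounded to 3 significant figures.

Noreg: 7.69×10^5 Gt = 7.690×10^17 kg; dividing by ρ_w = 1027 kg m⁻³ gives 7.488×10^14 m³ of water.
Osteg: 2500 Gt = 2.500×10^15 kg; dividing by ρ_w = 1027 kg m⁻³ gives 2.434×10^12 m³ of water.
Maror: 361 Gt = 3.610×10^14 kg; dividing by ρ_w = 1027 kg m⁻³ gives 3.515×10^11 m³ of water.
Total added water ≈ 7.516×10^14 m³ over 3.63×10^14 m² → Δh = 2.07 m = 207 cm.

≈ 207 cm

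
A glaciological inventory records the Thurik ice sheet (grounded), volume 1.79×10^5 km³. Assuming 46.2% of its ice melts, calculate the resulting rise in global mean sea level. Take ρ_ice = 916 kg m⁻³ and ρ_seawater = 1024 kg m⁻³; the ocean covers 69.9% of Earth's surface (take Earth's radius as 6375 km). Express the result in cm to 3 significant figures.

Thurik: 0.462 × 1.79×10^5 km³ × (916/1024) = 7.398×10^4 km³ of water.
Spread over 3.57×10^14 m² of ocean, Δh = 7.398×10^13 / 3.57×10^14 = 0.207 m = 20.7 cm.

≈ 20.7 cm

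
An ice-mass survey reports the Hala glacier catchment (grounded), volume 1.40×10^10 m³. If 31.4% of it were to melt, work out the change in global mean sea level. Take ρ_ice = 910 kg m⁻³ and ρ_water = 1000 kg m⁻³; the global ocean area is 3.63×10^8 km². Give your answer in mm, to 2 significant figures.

Hala: 0.314 × 1.40×10^10 m³ × (910/1000) = 4.000×10^9 m³ of water.
Spread over 3.63×10^14 m² of ocean, Δh = 4.000×10^9 / 3.63×10^14 = 1.10×10^-5 m = 0.011 mm.

≈ 0.011 mm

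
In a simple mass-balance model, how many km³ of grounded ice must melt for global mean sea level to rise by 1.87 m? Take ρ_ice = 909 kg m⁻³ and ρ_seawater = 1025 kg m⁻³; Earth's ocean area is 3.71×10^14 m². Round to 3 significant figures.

≈ 7.82×10^5 km³

Required water volume = Δh × A = 1.87 m × 3.71×10^14 m² = 6.938×10^14 m³ = 6.938×10^5 km³.
Ice volume = water volume × ρ_w/ρ_ice = 6.938×10^5 × 1025/909 = 7.82×10^5 km³.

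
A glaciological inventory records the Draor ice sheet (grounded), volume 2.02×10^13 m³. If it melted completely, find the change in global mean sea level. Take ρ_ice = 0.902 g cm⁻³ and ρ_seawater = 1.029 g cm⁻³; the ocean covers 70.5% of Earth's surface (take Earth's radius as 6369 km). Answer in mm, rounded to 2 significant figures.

Draor: 2.02×10^13 m³ × (902/1029) = 1.771×10^13 m³ of water.
Spread over 3.59×10^14 m² of ocean, Δh = 1.771×10^13 / 3.59×10^14 = 0.0493 m = 49 mm.

≈ 49 mm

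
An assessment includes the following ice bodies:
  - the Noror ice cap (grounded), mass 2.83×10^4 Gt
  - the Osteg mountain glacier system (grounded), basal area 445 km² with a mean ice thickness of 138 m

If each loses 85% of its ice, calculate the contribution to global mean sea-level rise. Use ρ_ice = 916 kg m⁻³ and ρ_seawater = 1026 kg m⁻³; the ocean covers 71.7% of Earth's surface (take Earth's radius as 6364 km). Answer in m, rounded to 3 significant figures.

≈ 0.0644 m

Noror: 0.85 × 2.83×10^4 Gt = 2.406×10^16 kg; dividing by ρ_w = 1026 kg m⁻³ gives 2.345×10^13 m³ of water.
Osteg: ice volume = 445 km² × 138 m = 61.41 km³; 0.85 × 61.41 × (916/1026) = 46.60 km³ of water.
Total added water ≈ 2.349×10^13 m³ over 3.65×10^14 m² → Δh = 0.0644 m.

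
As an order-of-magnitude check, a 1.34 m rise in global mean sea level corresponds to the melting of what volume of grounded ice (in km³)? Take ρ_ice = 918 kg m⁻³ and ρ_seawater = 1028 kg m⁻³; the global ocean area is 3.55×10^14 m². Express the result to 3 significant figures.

≈ 5.33×10^5 km³

Required water volume = Δh × A = 1.34 m × 3.55×10^14 m² = 4.757×10^14 m³ = 4.757×10^5 km³.
Ice volume = water volume × ρ_w/ρ_ice = 4.757×10^5 × 1028/918 = 5.33×10^5 km³.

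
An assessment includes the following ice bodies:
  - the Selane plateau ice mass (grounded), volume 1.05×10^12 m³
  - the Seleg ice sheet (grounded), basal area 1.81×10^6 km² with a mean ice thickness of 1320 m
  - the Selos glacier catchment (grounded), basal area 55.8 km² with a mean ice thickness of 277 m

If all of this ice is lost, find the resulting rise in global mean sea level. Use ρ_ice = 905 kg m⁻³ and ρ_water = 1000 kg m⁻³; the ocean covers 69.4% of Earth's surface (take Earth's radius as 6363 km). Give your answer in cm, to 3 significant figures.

Selane: 1.05×10^12 m³ × (905/1000) = 9.502×10^11 m³ of water.
Seleg: ice volume = 1.81×10^6 km² × 1320 m = 2.389×10^6 km³; 2.389×10^6 × (905/1000) = 2.162×10^6 km³ of water.
Selos: ice volume = 55.8 km² × 277 m = 15.46 km³; 15.46 × (905/1000) = 13.99 km³ of water.
Total added water ≈ 2.163×10^15 m³ over 3.53×10^14 m² → Δh = 6.13 m = 613 cm.

≈ 613 cm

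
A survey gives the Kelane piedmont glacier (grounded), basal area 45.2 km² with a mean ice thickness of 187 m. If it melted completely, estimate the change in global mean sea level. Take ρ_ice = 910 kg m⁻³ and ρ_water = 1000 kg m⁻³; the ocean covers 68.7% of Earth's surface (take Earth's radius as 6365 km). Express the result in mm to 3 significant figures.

≈ 0.0220 mm

Kelane: ice volume = 45.2 km² × 187 m = 8.452 km³; 8.452 × (910/1000) = 7.692 km³ of water.
Spread over 3.50×10^14 m² of ocean, Δh = 7.692×10^9 / 3.50×10^14 = 2.20×10^-5 m = 0.0220 mm.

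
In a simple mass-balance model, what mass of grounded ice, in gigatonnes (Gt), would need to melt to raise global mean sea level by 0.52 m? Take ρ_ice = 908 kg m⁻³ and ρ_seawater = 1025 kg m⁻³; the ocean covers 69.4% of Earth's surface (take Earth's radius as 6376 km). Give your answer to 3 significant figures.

≈ 1.89×10^5 Gt

Required water volume = Δh × A = 0.52 m × 3.55×10^14 m² = 1.844×10^14 m³.
ρ_w = 1025 kg m⁻³, so the mass of water = 1.844×10^14 m³ × 1025 kg m⁻³ = 1.890×10^17 kg = 1.89×10^5 Gt (and the same mass of ice, by conservation).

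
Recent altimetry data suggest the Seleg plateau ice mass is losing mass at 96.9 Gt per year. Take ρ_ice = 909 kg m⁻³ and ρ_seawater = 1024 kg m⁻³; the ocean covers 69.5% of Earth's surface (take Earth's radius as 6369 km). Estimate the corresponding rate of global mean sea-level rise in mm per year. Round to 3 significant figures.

≈ 0.267 mm/yr

ρ_w = 1024 kg m⁻³. Annual water volume added = 96.9 Gt / ρ_w = 9.690×10^13 kg / 1024 kg m⁻³ = 9.463×10^10 m³.
Δh per year = 9.463×10^10 / 3.54×10^14 = 2.67×10^-4 m = 0.267 mm.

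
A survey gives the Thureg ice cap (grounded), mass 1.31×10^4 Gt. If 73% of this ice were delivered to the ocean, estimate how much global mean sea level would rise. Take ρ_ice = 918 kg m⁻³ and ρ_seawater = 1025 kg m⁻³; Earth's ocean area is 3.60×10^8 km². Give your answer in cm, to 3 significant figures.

≈ 2.59 cm

Thureg: 0.73 × 1.31×10^4 Gt = 9.563×10^15 kg; dividing by ρ_w = 1025 kg m⁻³ gives 9.330×10^12 m³ of water.
Spread over 3.60×10^14 m² of ocean, Δh = 9.330×10^12 / 3.60×10^14 = 0.0259 m = 2.59 cm.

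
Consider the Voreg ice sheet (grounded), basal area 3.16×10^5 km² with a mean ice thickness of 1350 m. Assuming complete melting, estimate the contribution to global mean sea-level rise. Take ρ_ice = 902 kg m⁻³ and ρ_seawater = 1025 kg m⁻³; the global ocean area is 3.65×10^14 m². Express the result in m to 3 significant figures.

≈ 1.03 m

Voreg: ice volume = 3.16×10^5 km² × 1350 m = 4.266×10^5 km³; 4.266×10^5 × (902/1025) = 3.754×10^5 km³ of water.
Spread over 3.65×10^14 m² of ocean, Δh = 3.754×10^14 / 3.65×10^14 = 1.03 m.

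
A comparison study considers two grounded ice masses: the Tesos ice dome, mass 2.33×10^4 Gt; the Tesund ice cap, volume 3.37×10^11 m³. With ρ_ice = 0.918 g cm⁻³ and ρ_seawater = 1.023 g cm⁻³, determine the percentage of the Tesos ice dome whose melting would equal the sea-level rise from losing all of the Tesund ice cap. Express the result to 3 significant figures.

≈ 1.33 %

Equal sea-level rise means equal mass of meltwater, i.e. equal mass of ice lost.
Ice mass of Tesund: 3.094×10^14 kg; ice mass of Tesos: 2.330×10^16 kg.
Fraction required = 3.094×10^14 / 2.330×10^16 = 0.0133 → 1.33 %.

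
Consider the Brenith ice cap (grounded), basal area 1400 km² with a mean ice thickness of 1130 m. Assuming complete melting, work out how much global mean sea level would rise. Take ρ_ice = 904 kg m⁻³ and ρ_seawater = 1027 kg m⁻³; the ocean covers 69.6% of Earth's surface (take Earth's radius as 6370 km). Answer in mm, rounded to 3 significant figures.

Brenith: ice volume = 1400 km² × 1130 m = 1582 km³; 1582 × (904/1027) = 1393 km³ of water.
Spread over 3.55×10^14 m² of ocean, Δh = 1.393×10^12 / 3.55×10^14 = 3.92×10^-3 m = 3.92 mm.

≈ 3.92 mm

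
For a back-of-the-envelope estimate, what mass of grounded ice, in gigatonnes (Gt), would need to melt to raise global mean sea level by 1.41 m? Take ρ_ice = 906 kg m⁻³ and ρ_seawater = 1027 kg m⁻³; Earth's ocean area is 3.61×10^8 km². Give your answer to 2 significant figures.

≈ 5.2×10^5 Gt

Required water volume = Δh × A = 1.41 m × 3.61×10^14 m² = 5.090×10^14 m³.
ρ_w = 1027 kg m⁻³, so the mass of water = 5.090×10^14 m³ × 1027 kg m⁻³ = 5.228×10^17 kg = 5.2×10^5 Gt (and the same mass of ice, by conservation).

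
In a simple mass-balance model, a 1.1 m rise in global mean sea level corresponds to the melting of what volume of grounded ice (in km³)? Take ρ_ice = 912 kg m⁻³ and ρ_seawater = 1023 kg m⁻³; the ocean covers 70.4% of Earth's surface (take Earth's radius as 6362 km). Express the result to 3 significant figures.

≈ 4.42×10^5 km³

Required water volume = Δh × A = 1.1 m × 3.58×10^14 m² = 3.939×10^14 m³ = 3.939×10^5 km³.
Ice volume = water volume × ρ_w/ρ_ice = 3.939×10^5 × 1023/912 = 4.42×10^5 km³.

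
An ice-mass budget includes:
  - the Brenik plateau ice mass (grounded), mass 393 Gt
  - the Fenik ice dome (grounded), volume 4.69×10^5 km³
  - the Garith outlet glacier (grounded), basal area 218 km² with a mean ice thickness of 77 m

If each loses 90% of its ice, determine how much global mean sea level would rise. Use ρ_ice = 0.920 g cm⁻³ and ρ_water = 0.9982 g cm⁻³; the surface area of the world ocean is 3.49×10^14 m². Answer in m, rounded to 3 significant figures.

Brenik: 0.9 × 393 Gt = 3.537×10^14 kg; dividing by ρ_w = 0.9982 g cm⁻³ = 998.2 kg m⁻³ gives 3.543×10^11 m³ of water.
Fenik: 0.9 × 4.69×10^5 km³ × (920/998.2) = 3.890×10^5 km³ of water.
Garith: ice volume = 218 km² × 77 m = 16.79 km³; 0.9 × 16.79 × (920/998.2) = 13.92 km³ of water.
Total added water ≈ 3.894×10^14 m³ over 3.49×10^14 m² → Δh = 1.12 m.

≈ 1.12 m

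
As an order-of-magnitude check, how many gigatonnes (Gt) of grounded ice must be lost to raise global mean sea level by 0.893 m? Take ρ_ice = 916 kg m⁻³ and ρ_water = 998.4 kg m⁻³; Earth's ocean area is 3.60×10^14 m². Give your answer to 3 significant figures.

≈ 3.21×10^5 Gt

Required water volume = Δh × A = 0.893 m × 3.60×10^14 m² = 3.215×10^14 m³.
ρ_w = 998.4 kg m⁻³, so the mass of water = 3.215×10^14 m³ × 998.4 kg m⁻³ = 3.210×10^17 kg = 3.21×10^5 Gt (and the same mass of ice, by conservation).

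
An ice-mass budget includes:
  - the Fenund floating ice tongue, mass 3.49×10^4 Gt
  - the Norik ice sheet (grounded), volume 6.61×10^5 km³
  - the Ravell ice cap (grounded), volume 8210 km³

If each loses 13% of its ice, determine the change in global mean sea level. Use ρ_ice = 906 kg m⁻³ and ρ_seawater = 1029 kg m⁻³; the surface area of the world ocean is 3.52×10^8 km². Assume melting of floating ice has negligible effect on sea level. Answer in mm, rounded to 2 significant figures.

The Fenund floating ice tongue is floating and already displaces its own weight of water, so its melt adds essentially nothing to sea level.
Norik: 0.13 × 6.61×10^5 km³ × (906/1029) = 7.566×10^4 km³ of water.
Ravell: 0.13 × 8210 km³ × (906/1029) = 939.7 km³ of water.
Total added water ≈ 7.660×10^13 m³ over 3.52×10^14 m² → Δh = 0.218 m = 220 mm.

≈ 220 mm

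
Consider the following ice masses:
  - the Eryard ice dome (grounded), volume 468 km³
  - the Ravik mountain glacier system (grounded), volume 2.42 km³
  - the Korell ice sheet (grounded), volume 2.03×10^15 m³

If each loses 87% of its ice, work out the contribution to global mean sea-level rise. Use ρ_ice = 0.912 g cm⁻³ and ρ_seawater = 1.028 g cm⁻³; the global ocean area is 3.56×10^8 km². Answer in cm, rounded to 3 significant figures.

Eryard: 0.87 × 468 km³ × (912/1028) = 361.2 km³ of water.
Ravik: 0.87 × 2.42 km³ × (912/1028) = 1.868 km³ of water.
Korell: 0.87 × 2.03×10^15 m³ × (912/1028) = 1.567×10^15 m³ of water.
Total added water ≈ 1.567×10^15 m³ over 3.56×10^14 m² → Δh = 4.40 m = 440 cm.

≈ 440 cm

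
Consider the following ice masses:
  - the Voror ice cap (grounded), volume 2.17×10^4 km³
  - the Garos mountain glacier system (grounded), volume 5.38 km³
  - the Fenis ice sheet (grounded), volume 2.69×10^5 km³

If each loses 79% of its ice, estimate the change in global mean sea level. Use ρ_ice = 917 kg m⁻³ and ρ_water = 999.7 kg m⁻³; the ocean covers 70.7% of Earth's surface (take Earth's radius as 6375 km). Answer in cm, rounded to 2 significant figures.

≈ 58 cm

Voror: 0.79 × 2.17×10^4 km³ × (917/999.7) = 1.572×10^4 km³ of water.
Garos: 0.79 × 5.38 km³ × (917/999.7) = 3.899 km³ of water.
Fenis: 0.79 × 2.69×10^5 km³ × (917/999.7) = 1.949×10^5 km³ of water.
Total added water ≈ 2.107×10^14 m³ over 3.61×10^14 m² → Δh = 0.583 m = 58 cm.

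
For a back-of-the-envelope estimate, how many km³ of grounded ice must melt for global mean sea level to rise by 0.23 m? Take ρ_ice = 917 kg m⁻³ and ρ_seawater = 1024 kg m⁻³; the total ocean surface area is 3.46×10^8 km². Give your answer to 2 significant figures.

Required water volume = Δh × A = 0.23 m × 3.46×10^14 m² = 7.958×10^13 m³ = 7.958×10^4 km³.
Ice volume = water volume × ρ_w/ρ_ice = 7.958×10^4 × 1024/917 = 8.9×10^4 km³.

≈ 8.9×10^4 km³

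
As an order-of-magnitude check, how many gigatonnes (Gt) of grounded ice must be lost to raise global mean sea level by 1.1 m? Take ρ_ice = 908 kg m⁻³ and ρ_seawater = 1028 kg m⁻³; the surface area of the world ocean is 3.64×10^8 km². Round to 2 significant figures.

≈ 4.1×10^5 Gt

Required water volume = Δh × A = 1.1 m × 3.64×10^14 m² = 4.004×10^14 m³.
ρ_w = 1028 kg m⁻³, so the mass of water = 4.004×10^14 m³ × 1028 kg m⁻³ = 4.116×10^17 kg = 4.1×10^5 Gt (and the same mass of ice, by conservation).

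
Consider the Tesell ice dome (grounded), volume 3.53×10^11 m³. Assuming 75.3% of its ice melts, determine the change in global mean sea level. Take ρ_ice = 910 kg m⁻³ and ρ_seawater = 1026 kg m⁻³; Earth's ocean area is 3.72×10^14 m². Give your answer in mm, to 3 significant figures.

Tesell: 0.753 × 3.53×10^11 m³ × (910/1026) = 2.358×10^11 m³ of water.
Spread over 3.72×10^14 m² of ocean, Δh = 2.358×10^11 / 3.72×10^14 = 6.34×10^-4 m = 0.634 mm.

≈ 0.634 mm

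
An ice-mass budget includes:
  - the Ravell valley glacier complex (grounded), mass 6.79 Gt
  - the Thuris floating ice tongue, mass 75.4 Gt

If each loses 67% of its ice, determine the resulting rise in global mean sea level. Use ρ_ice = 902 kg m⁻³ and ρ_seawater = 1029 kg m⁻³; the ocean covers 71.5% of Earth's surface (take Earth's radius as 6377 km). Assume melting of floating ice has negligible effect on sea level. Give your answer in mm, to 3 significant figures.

Ravell: 0.67 × 6.79 Gt = 4.549×10^12 kg; dividing by ρ_w = 1029 kg m⁻³ gives 4.421×10^9 m³ of water.
The Thuris floating ice tongue is floating and already displaces its own weight of water, so its melt adds essentially nothing to sea level.
Total added water ≈ 4.421×10^9 m³ over 3.65×10^14 m² → Δh = 1.21×10^-5 m = 0.0121 mm.

≈ 0.0121 mm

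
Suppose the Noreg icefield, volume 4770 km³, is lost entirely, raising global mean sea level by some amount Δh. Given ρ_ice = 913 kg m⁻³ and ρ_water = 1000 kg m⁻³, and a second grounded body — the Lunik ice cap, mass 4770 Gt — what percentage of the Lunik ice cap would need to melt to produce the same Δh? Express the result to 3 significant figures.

Equal sea-level rise means equal mass of meltwater, i.e. equal mass of ice lost.
Ice mass of Noreg: 4.355×10^15 kg; ice mass of Lunik: 4.770×10^15 kg.
Fraction required = 4.355×10^15 / 4.770×10^15 = 0.913 → 91.3 %.

≈ 91.3 %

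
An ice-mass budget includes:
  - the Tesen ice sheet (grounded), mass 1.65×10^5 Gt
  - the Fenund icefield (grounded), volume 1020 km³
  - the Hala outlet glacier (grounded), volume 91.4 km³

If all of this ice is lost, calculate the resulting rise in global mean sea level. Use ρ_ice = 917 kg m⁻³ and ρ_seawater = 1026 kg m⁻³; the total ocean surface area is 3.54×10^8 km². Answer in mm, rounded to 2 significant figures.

≈ 460 mm

Tesen: 1.65×10^5 Gt = 1.650×10^17 kg; dividing by ρ_w = 1026 kg m⁻³ gives 1.608×10^14 m³ of water.
Fenund: 1020 km³ × (917/1026) = 911.6 km³ of water.
Hala: 91.4 km³ × (917/1026) = 81.69 km³ of water.
Total added water ≈ 1.618×10^14 m³ over 3.54×10^14 m² → Δh = 0.457 m = 460 mm.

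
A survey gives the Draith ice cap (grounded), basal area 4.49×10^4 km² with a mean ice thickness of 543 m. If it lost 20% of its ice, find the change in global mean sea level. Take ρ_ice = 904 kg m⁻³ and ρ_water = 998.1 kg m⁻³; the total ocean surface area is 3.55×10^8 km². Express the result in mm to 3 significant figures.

Draith: ice volume = 4.49×10^4 km² × 543 m = 2.438×10^4 km³; 0.2 × 2.438×10^4 × (904/998.1) = 4416 km³ of water.
Spread over 3.55×10^14 m² of ocean, Δh = 4.416×10^12 / 3.55×10^14 = 0.0124 m = 12.4 mm.

≈ 12.4 mm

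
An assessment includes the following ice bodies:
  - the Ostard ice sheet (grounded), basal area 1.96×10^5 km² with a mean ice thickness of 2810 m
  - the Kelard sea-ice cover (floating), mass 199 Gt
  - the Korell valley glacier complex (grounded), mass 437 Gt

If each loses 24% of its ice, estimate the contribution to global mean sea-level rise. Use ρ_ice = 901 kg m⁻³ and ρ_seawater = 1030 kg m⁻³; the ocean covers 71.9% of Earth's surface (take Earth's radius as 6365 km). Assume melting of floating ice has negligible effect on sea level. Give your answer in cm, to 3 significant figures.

≈ 31.6 cm

Ostard: ice volume = 1.96×10^5 km² × 2810 m = 5.508×10^5 km³; 0.24 × 5.508×10^5 × (901/1030) = 1.156×10^5 km³ of water.
The Kelard sea-ice cover is floating and already displaces its own weight of water, so its melt adds essentially nothing to sea level.
Korell: 0.24 × 437 Gt = 1.049×10^14 kg; dividing by ρ_w = 1030 kg m⁻³ gives 1.018×10^11 m³ of water.
Total added water ≈ 1.157×10^14 m³ over 3.66×10^14 m² → Δh = 0.316 m = 31.6 cm.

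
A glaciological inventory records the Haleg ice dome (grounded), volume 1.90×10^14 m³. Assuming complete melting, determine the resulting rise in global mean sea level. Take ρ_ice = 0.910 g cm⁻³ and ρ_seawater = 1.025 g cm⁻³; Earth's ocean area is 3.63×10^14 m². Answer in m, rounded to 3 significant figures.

≈ 0.465 m

Haleg: 1.90×10^14 m³ × (910/1025) = 1.687×10^14 m³ of water.
Spread over 3.63×10^14 m² of ocean, Δh = 1.687×10^14 / 3.63×10^14 = 0.465 m.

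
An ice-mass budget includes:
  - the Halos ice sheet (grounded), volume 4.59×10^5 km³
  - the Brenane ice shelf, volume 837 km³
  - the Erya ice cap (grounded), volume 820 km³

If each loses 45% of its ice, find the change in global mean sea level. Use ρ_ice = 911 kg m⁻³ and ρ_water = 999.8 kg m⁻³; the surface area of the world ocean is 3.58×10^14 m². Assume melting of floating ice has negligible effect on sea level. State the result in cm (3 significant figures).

Halos: 0.45 × 4.59×10^5 km³ × (911/999.8) = 1.882×10^5 km³ of water.
The Brenane ice shelf is floating and already displaces its own weight of water, so its melt adds essentially nothing to sea level.
Erya: 0.45 × 820 km³ × (911/999.8) = 336.2 km³ of water.
Total added water ≈ 1.885×10^14 m³ over 3.58×10^14 m² → Δh = 0.527 m = 52.7 cm.

≈ 52.7 cm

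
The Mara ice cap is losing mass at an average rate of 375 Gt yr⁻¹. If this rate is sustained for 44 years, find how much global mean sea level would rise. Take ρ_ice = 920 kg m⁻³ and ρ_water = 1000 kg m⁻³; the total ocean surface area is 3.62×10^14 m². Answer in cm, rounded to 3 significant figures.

≈ 4.56 cm

Total mass lost = 375 Gt/yr × 44 yr = 1.650×10^4 Gt = 1.650×10^16 kg.
ρ_w = 1000 kg m⁻³, so water volume = 1.650×10^16 / 1000 = 1.650×10^13 m³.
Δh = 1.650×10^13 / 3.62×10^14 = 0.0456 m = 4.56 cm.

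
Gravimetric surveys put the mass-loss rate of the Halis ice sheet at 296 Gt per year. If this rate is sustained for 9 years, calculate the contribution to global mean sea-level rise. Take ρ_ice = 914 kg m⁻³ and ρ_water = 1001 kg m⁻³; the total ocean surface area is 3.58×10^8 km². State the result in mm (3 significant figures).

Total mass lost = 296 Gt/yr × 9 yr = 2664 Gt = 2.664×10^15 kg.
ρ_w = 1001 kg m⁻³, so water volume = 2.664×10^15 / 1001 = 2.661×10^12 m³.
Δh = 2.661×10^12 / 3.58×10^14 = 7.43×10^-3 m = 7.43 mm.

≈ 7.43 mm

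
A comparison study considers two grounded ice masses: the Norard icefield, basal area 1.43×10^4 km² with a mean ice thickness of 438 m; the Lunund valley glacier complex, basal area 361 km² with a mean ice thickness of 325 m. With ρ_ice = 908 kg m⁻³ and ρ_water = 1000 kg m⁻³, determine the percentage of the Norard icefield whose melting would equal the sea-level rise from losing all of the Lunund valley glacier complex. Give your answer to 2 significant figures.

Equal sea-level rise means equal mass of meltwater, i.e. equal mass of ice lost.
Ice mass of Lunund: 1.065×10^14 kg; ice mass of Norard: 5.687×10^15 kg.
Fraction required = 1.065×10^14 / 5.687×10^15 = 0.0187 → 1.9 %.

≈ 1.9 %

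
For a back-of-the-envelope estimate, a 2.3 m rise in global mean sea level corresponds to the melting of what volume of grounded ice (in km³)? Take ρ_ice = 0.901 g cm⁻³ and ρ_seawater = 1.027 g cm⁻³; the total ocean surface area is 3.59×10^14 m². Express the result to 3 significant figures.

Required water volume = Δh × A = 2.3 m × 3.59×10^14 m² = 8.257×10^14 m³ = 8.257×10^5 km³.
Ice volume = water volume × ρ_w/ρ_ice = 8.257×10^5 × 1027/901 = 9.41×10^5 km³.

≈ 9.41×10^5 km³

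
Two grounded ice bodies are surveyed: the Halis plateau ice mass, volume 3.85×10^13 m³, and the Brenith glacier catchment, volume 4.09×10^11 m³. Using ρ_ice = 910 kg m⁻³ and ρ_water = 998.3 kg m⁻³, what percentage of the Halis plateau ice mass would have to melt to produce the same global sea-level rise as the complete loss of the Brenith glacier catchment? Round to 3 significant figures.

≈ 1.06 %

Equal sea-level rise means equal mass of meltwater, i.e. equal mass of ice lost.
Ice mass of Brenith: 3.722×10^14 kg; ice mass of Halis: 3.504×10^16 kg.
Fraction required = 3.722×10^14 / 3.504×10^16 = 0.0106 → 1.06 %.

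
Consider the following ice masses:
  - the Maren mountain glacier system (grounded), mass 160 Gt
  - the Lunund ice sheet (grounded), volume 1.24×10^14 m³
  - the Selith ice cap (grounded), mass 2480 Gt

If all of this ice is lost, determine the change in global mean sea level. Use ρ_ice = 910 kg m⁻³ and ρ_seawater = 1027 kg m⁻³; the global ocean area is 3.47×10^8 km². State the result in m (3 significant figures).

Maren: 160 Gt = 1.600×10^14 kg; dividing by ρ_w = 1027 kg m⁻³ gives 1.558×10^11 m³ of water.
Lunund: 1.24×10^14 m³ × (910/1027) = 1.099×10^14 m³ of water.
Selith: 2480 Gt = 2.480×10^15 kg; dividing by ρ_w = 1027 kg m⁻³ gives 2.415×10^12 m³ of water.
Total added water ≈ 1.124×10^14 m³ over 3.47×10^14 m² → Δh = 0.324 m.

≈ 0.324 m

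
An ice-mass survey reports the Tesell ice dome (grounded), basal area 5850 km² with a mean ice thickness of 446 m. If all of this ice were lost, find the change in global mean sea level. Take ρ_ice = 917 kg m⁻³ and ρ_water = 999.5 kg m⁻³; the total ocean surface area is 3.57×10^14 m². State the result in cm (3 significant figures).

Tesell: ice volume = 5850 km² × 446 m = 2609 km³; 2609 × (917/999.5) = 2394 km³ of water.
Spread over 3.57×10^14 m² of ocean, Δh = 2.394×10^12 / 3.57×10^14 = 6.71×10^-3 m = 0.671 cm.

≈ 0.671 cm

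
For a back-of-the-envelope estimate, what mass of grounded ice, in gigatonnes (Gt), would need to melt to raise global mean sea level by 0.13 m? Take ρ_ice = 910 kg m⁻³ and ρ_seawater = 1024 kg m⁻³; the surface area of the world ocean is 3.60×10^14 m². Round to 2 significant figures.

Required water volume = Δh × A = 0.13 m × 3.60×10^14 m² = 4.680×10^13 m³.
ρ_w = 1024 kg m⁻³, so the mass of water = 4.680×10^13 m³ × 1024 kg m⁻³ = 4.792×10^16 kg = 4.8×10^4 Gt (and the same mass of ice, by conservation).

≈ 4.8×10^4 Gt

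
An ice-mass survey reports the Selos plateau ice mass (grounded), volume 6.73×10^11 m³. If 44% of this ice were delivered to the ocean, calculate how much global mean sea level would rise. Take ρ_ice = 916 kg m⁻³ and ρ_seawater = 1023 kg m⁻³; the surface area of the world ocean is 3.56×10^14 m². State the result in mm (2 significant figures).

Selos: 0.44 × 6.73×10^11 m³ × (916/1023) = 2.651×10^11 m³ of water.
Spread over 3.56×10^14 m² of ocean, Δh = 2.651×10^11 / 3.56×10^14 = 7.45×10^-4 m = 0.74 mm.

≈ 0.74 mm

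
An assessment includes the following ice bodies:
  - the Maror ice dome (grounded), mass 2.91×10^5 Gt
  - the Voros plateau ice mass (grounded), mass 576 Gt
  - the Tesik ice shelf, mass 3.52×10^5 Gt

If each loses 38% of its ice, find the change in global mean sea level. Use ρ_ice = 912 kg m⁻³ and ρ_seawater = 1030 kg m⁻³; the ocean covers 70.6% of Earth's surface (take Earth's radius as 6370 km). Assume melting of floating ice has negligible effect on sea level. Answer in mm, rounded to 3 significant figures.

≈ 299 mm

Maror: 0.38 × 2.91×10^5 Gt = 1.106×10^17 kg; dividing by ρ_w = 1030 kg m⁻³ gives 1.074×10^14 m³ of water.
Voros: 0.38 × 576 Gt = 2.189×10^14 kg; dividing by ρ_w = 1030 kg m⁻³ gives 2.125×10^11 m³ of water.
The Tesik ice shelf is floating and already displaces its own weight of water, so its melt adds essentially nothing to sea level.
Total added water ≈ 1.076×10^14 m³ over 3.60×10^14 m² → Δh = 0.299 m = 299 mm.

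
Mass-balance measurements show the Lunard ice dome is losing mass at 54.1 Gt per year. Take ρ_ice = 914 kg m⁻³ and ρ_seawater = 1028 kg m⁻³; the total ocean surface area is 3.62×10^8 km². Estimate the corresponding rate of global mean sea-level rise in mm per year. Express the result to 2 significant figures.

≈ 0.15 mm/yr

ρ_w = 1028 kg m⁻³. Annual water volume added = 54.1 Gt / ρ_w = 5.410×10^13 kg / 1028 kg m⁻³ = 5.263×10^10 m³.
Δh per year = 5.263×10^10 / 3.62×10^14 = 1.45×10^-4 m = 0.15 mm.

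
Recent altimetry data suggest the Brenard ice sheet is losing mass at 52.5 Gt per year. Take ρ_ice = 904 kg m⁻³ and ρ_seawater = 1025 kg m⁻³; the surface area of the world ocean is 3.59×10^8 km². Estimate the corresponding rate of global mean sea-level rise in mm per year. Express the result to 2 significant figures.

ρ_w = 1025 kg m⁻³. Annual water volume added = 52.5 Gt / ρ_w = 5.250×10^13 kg / 1025 kg m⁻³ = 5.122×10^10 m³.
Δh per year = 5.122×10^10 / 3.59×10^14 = 1.43×10^-4 m = 0.14 mm.

≈ 0.14 mm/yr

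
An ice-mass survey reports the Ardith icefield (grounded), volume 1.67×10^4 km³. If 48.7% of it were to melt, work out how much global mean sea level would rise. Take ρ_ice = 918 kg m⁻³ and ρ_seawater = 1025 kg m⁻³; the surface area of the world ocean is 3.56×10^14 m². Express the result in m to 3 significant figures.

≈ 0.0205 m

Ardith: 0.487 × 1.67×10^4 km³ × (918/1025) = 7284 km³ of water.
Spread over 3.56×10^14 m² of ocean, Δh = 7.284×10^12 / 3.56×10^14 = 0.0205 m.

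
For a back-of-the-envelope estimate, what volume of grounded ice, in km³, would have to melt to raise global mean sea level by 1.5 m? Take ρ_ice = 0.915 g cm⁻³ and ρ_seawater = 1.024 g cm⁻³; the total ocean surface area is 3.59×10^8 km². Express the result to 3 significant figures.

Required water volume = Δh × A = 1.5 m × 3.59×10^14 m² = 5.385×10^14 m³ = 5.385×10^5 km³.
Ice volume = water volume × ρ_w/ρ_ice = 5.385×10^5 × 1024/915 = 6.03×10^5 km³.

≈ 6.03×10^5 km³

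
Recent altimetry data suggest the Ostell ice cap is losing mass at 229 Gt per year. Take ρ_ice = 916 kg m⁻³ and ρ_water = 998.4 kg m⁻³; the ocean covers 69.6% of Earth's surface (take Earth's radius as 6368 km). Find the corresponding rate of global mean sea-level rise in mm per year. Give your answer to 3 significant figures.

≈ 0.647 mm/yr

ρ_w = 998.4 kg m⁻³. Annual water volume added = 229 Gt / ρ_w = 2.290×10^14 kg / 998.4 kg m⁻³ = 2.294×10^11 m³.
Δh per year = 2.294×10^11 / 3.55×10^14 = 6.47×10^-4 m = 0.647 mm.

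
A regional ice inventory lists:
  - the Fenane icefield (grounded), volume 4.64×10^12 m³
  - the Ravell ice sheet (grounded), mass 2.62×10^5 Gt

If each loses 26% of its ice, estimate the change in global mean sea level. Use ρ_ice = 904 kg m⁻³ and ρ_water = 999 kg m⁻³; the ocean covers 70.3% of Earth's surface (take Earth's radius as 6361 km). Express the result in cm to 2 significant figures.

Fenane: 0.26 × 4.64×10^12 m³ × (904/999) = 1.092×10^12 m³ of water.
Ravell: 0.26 × 2.62×10^5 Gt = 6.812×10^16 kg; dividing by ρ_w = 999 kg m⁻³ gives 6.819×10^13 m³ of water.
Total added water ≈ 6.928×10^13 m³ over 3.57×10^14 m² → Δh = 0.194 m = 19 cm.

≈ 19 cm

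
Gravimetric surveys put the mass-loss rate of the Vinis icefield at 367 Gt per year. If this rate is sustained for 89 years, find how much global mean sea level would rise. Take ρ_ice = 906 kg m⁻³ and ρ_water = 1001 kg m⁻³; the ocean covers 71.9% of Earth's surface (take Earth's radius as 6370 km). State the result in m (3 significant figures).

≈ 0.0890 m

Total mass lost = 367 Gt/yr × 89 yr = 3.266×10^4 Gt = 3.266×10^16 kg.
ρ_w = 1001 kg m⁻³, so water volume = 3.266×10^16 / 1001 = 3.263×10^13 m³.
Δh = 3.263×10^13 / 3.67×10^14 = 0.0890 m.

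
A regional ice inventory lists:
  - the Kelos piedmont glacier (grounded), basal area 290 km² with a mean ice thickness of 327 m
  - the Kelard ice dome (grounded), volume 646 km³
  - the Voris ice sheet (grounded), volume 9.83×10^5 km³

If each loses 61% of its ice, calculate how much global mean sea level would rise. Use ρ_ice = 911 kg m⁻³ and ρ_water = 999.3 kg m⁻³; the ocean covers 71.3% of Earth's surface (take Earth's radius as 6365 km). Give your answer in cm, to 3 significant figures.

≈ 151 cm

Kelos: ice volume = 290 km² × 327 m = 94.83 km³; 0.61 × 94.83 × (911/999.3) = 52.73 km³ of water.
Kelard: 0.61 × 646 km³ × (911/999.3) = 359.2 km³ of water.
Voris: 0.61 × 9.83×10^5 km³ × (911/999.3) = 5.466×10^5 km³ of water.
Total added water ≈ 5.471×10^14 m³ over 3.63×10^14 m² → Δh = 1.51 m = 151 cm.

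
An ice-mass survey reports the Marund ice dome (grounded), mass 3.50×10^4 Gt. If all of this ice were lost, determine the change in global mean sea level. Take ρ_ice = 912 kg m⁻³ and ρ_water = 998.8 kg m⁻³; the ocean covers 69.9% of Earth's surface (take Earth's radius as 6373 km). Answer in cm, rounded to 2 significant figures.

Marund: 3.50×10^4 Gt = 3.500×10^16 kg; dividing by ρ_w = 998.8 kg m⁻³ gives 3.504×10^13 m³ of water.
Spread over 3.57×10^14 m² of ocean, Δh = 3.504×10^13 / 3.57×10^14 = 0.0982 m = 9.8 cm.

≈ 9.8 cm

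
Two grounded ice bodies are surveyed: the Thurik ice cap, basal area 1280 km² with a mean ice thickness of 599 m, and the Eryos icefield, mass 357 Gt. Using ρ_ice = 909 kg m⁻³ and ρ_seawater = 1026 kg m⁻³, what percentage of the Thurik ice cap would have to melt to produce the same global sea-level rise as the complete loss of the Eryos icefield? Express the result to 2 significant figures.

≈ 51 %

Equal sea-level rise means equal mass of meltwater, i.e. equal mass of ice lost.
Ice mass of Eryos: 3.570×10^14 kg; ice mass of Thurik: 6.969×10^14 kg.
Fraction required = 3.570×10^14 / 6.969×10^14 = 0.512 → 51 %.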